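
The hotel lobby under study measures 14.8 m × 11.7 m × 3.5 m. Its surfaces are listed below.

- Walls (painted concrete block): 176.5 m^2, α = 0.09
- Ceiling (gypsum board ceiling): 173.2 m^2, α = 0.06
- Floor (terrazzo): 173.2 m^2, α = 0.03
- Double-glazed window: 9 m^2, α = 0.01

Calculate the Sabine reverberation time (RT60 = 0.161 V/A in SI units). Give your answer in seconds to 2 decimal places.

Equivalent absorption area: A = 176.5×0.09 + 173.2×0.06 + 173.2×0.03 + 9×0.01 = 31.563 m^2.
V = 14.8·11.7·3.5 = 606.06 m³.
RT60 = 0.161 · V / A = 0.161 × 606.06 / 31.563 = 3.09 s.

3.09 s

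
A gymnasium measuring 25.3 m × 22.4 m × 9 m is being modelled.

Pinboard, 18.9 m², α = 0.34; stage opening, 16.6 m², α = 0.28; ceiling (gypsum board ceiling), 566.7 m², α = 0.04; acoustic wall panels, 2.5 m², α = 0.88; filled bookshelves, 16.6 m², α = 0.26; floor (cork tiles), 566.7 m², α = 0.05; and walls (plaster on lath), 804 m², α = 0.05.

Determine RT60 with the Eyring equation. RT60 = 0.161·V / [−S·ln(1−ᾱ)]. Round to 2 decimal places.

S = Σ Sᵢ = 1992.0 m².
Σ(Sᵢαᵢ) = 18.9·0.34 + 16.6·0.28 + 566.7·0.04 + 2.5·0.88 + 16.6·0.26 + 566.7·0.05 + 804·0.05 = 108.793.
ᾱ = 108.793 / 1992.0 = 0.0546.
−S·ln(1−ᾱ) = −1992.0 × ln(1 − 0.0546) = 111.845.
V = 25.3 × 22.4 × 9 = 5100.48 m³.
RT60 = 0.161 × 5100.48 / 111.845 = 7.34 s.

7.34 s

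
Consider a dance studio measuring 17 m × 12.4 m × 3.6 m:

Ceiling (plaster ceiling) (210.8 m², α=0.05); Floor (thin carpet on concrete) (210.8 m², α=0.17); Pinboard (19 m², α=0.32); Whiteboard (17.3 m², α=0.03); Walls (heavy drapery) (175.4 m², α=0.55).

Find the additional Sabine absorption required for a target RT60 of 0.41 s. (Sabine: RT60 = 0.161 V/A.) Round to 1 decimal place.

Total absorption A₁ = 210.8*0.05 + 210.8*0.17 + 19*0.32 + 17.3*0.03 + 175.4*0.55
  = 10.540 + 35.836 + 6.080 + 0.519 + 96.470 = 149.445 m² sabins.
Target A₂ = 0.161·758.88/0.41 = 297.999 sabins (V = 758.88 m³).
ΔA = A₂ − A₁ = 297.999 − 149.445 = 148.6 sabins.

148.6 sabins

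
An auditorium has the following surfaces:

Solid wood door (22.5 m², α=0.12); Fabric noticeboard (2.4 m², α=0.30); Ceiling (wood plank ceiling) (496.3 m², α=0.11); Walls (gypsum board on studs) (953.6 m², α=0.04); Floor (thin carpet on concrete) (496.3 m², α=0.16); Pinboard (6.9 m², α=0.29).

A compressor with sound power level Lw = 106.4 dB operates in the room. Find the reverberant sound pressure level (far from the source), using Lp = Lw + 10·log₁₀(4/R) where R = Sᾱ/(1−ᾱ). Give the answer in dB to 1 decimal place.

Σ(Sᵢαᵢ) = 22.5·0.12 + 2.4·0.30 + 496.3·0.11 + 953.6·0.04 + 496.3·0.16 + 6.9·0.29 = 177.566; total area S = 1978.0 m².
ᾱ = 0.0898, so room constant R = A/(1−ᾱ) = 195.085 m².
Lp = Lw + 10 log₁₀(4/R) = 106.4 -16.88 = 89.5 dB.

89.5 dB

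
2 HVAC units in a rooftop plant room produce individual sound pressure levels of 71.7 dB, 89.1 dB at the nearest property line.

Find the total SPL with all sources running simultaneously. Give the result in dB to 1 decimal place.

89.2 dB

Sum in the linear (power) domain: Σ 10^(Lᵢ/10) = 10^(71.7/10) + 10^(89.1/10) = 8.276e+08.
L_total = 10·log₁₀(8.276e+08) = 89.2 dB.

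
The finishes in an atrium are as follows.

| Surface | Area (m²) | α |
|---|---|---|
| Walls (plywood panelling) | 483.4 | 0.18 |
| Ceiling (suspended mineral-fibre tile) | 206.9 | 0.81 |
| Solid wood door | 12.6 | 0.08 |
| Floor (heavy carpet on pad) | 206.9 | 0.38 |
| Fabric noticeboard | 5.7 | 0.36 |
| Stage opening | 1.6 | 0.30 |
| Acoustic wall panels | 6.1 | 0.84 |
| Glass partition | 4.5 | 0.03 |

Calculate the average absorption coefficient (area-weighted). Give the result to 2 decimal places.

Total surface area S = 927.7 m².
Σ(Sᵢαᵢ) = 483.4*0.18 + 206.9*0.81 + 12.6*0.08 + 206.9*0.38 + 5.7*0.36 + 1.6*0.30 + 6.1*0.84 + 4.5*0.03 = 342.022.
ᾱ = 342.022 / 927.7 = 0.37.

0.37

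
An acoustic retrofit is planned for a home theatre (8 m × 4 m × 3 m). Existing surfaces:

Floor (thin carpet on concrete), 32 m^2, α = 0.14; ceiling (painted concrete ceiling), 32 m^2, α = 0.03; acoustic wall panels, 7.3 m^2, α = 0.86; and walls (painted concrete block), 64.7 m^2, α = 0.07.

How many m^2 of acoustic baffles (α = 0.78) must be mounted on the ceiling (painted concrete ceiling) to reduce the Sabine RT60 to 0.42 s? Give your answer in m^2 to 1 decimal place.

27.4

Summing Sᵢαᵢ: 4.480 + 0.960 + 6.278 + 4.529 → A₁ = 16.247 sabins.
Required A₂ = 0.161·96/0.42 = 36.800 sabins.
Absorption to add: 36.800 − 16.247 = 20.553 sabins.
Net gain per m^2: Δα = 0.78 − 0.03 = 0.75.
Panel area = 20.553 / 0.75 = 27.4 m^2.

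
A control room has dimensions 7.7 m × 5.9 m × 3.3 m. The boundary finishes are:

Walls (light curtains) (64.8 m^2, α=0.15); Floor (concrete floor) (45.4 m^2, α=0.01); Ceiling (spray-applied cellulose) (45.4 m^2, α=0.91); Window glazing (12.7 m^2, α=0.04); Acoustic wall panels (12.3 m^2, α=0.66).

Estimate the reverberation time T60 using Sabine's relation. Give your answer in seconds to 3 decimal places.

0.402 s

Equivalent absorption area: A = 64.8·0.15 + 45.4·0.01 + 45.4·0.91 + 12.7·0.04 + 12.3·0.66 = 60.114 m^2.
Room volume: 149.919 m³.
RT60 = 0.161 · V / A = 0.161 × 149.919 / 60.114 = 0.402 s.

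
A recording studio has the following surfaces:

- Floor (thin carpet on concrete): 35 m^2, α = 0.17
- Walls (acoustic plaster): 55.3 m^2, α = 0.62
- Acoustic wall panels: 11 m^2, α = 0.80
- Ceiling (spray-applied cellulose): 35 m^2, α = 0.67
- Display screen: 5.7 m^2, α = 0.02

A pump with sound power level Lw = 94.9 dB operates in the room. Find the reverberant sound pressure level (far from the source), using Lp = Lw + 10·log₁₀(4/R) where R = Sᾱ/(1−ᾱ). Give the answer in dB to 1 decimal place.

79.2 dB

Σ(Sᵢαᵢ) = 35·0.17 + 55.3·0.62 + 11·0.80 + 35·0.67 + 5.7·0.02 = 72.600; total area S = 142.0 m^2.
ᾱ = 0.5113, so room constant R = A/(1−ᾱ) = 148.557 m^2.
Lp = 94.9 + 10·log₁₀(4/148.557) = 94.9 + (-15.70) = 79.2 dB.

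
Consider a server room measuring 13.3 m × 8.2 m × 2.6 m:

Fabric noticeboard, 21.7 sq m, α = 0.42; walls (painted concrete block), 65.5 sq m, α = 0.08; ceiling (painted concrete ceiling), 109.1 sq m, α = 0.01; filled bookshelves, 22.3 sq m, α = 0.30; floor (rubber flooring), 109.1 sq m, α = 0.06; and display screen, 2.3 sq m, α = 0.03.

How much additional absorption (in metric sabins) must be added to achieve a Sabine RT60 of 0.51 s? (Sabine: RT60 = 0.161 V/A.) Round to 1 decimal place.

Summing Sᵢαᵢ: 9.114 + 5.240 + 1.091 + 6.690 + 6.546 + 0.069 → A₁ = 28.750 sabins.
V = 283.556 m³. Required absorption A₂ = 0.161 × 283.556 / 0.51 = 89.515 sabins.
ΔA = A₂ − A₁ = 89.515 − 28.750 = 60.8 sabins.

60.8 sabins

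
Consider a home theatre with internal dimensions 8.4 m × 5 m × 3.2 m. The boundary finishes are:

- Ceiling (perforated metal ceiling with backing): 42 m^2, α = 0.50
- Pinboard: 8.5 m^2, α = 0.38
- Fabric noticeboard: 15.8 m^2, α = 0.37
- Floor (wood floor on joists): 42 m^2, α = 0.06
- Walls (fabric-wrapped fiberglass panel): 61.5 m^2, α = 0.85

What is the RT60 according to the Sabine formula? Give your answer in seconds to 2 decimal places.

0.25 s

A = Σ Sᵢαᵢ = 42·0.50 + 8.5·0.38 + 15.8·0.37 + 42·0.06 + 61.5·0.85 = 84.871 sabins.
V = 8.4·5·3.2 = 134.4 m³.
RT60 = 0.161 · V / A = 0.161 × 134.4 / 84.871 = 0.25 s.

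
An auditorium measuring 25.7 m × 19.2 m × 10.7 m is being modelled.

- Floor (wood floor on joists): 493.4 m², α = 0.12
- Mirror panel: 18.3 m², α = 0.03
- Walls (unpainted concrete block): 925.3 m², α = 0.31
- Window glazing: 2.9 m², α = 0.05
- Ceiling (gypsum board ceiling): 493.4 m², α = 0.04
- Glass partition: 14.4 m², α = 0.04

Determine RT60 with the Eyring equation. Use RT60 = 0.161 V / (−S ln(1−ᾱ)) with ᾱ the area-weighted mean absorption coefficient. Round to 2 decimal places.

S = Σ Sᵢ = 1947.7 m².
Absorption A = 493.4×0.12 + 18.3×0.03 + 925.3×0.31 + 2.9×0.05 + 493.4×0.04 + 14.4×0.04 = 367.057 sabins.
Mean coefficient ᾱ = A/S = 0.1885.
−S·ln(1−ᾱ) = −1947.7 × ln(1 − 0.1885) = 406.818.
V = 25.7 × 19.2 × 10.7 = 5279.808 m³.
T = 0.161·V/[−S·ln(1−ᾱ)] = 0.161·5279.808/406.818 = 2.09 s.

2.09 s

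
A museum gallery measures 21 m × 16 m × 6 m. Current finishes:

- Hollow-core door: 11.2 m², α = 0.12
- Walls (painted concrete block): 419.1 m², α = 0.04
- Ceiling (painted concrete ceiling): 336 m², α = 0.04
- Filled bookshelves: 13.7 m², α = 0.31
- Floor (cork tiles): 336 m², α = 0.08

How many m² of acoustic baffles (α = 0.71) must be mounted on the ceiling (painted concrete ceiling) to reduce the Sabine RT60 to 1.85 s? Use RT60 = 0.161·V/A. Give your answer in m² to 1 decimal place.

168.3

Total absorption A₁ = 11.2·0.12 + 419.1·0.04 + 336·0.04 + 13.7·0.31 + 336·0.08
  = 1.344 + 16.764 + 13.440 + 4.247 + 26.880 = 62.675 m² sabins.
Required A₂ = 0.161·2016/1.85 = 175.446 sabins.
Absorption to add: 175.446 − 62.675 = 112.771 sabins.
Net gain per m²: Δα = 0.71 − 0.04 = 0.67.
Area = ΔA/Δα = 112.771/0.67 = 168.3 m².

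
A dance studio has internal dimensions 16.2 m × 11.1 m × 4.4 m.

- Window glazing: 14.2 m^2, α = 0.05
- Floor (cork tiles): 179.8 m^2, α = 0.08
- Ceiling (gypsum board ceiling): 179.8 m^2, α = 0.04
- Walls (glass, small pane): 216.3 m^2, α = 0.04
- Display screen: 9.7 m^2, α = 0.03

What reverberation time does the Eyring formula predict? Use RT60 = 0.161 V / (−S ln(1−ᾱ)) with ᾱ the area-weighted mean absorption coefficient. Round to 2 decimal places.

S = Σ Sᵢ = 599.8 m^2.
Absorption A = 14.2×0.05 + 179.8×0.08 + 179.8×0.04 + 216.3×0.04 + 9.7×0.03 = 31.229 sabins.
Mean coefficient ᾱ = A/S = 0.0521.
−S·ln(1−ᾱ) = −599.8 × ln(1 − 0.0521) = 32.093.
V = 16.2 × 11.1 × 4.4 = 791.208 m³.
T = 0.161·V/[−S·ln(1−ᾱ)] = 0.161·791.208/32.093 = 3.97 s.

3.97 s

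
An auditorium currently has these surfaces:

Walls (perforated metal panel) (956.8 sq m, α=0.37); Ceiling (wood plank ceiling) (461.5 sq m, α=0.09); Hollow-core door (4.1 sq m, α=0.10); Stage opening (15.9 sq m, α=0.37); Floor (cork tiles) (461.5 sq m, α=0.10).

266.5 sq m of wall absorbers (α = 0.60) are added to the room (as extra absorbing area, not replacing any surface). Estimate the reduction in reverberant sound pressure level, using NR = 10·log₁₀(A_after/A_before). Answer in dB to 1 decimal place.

1.3 dB

A_before = Σ Sᵢαᵢ = 956.8·0.37 + 461.5·0.09 + 4.1·0.10 + 15.9·0.37 + 461.5·0.10 = 447.994 sabins.
Added absorption = 266.5 × 0.60 = 159.900 sabins.
New total A_after = 607.894 sabins.
Reduction = 10 log₁₀(A_after/A_before) = 10 log₁₀(1.3569) = 1.3 dB.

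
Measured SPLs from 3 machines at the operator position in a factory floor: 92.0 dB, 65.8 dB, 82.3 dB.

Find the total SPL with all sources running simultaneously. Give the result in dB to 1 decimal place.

92.5 dB

Converting to relative power and adding: 10^(92.0/10) + 10^(65.8/10) + 10^(82.3/10) = 1.759e+09.
Back to dB: 10·log₁₀ Σ = 92.5 dB.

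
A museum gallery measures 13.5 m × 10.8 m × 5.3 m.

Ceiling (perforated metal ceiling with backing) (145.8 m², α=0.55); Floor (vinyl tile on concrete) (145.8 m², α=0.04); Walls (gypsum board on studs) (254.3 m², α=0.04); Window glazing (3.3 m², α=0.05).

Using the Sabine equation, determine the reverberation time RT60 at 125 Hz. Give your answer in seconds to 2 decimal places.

1.29 s

Summing Sᵢαᵢ: 80.190 + 5.832 + 10.172 + 0.165 → A = 96.359 sabins.
Room volume: 772.74 m³.
Sabine: RT60 = 0.161 × 772.74 / 96.359 = 1.29 s.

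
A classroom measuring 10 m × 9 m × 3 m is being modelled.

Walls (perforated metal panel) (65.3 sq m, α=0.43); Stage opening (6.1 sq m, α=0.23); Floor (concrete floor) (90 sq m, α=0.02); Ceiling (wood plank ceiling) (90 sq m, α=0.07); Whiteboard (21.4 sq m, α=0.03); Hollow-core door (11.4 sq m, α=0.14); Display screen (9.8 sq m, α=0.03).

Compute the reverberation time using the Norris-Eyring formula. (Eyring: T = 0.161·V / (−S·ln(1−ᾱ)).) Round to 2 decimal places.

1.01 s

S = Σ Sᵢ = 294.0 sq m.
Absorption A = 65.3×0.43 + 6.1×0.23 + 90×0.02 + 90×0.07 + 21.4×0.03 + 11.4×0.14 + 9.8×0.03 = 40.114 sabins.
ᾱ = 40.114 / 294.0 = 0.1364.
Eyring denominator: −S ln(1−ᾱ) = 43.114.
V = 10 × 9 × 3 = 270 m³.
T = 0.161·V/[−S·ln(1−ᾱ)] = 0.161·270/43.114 = 1.01 s.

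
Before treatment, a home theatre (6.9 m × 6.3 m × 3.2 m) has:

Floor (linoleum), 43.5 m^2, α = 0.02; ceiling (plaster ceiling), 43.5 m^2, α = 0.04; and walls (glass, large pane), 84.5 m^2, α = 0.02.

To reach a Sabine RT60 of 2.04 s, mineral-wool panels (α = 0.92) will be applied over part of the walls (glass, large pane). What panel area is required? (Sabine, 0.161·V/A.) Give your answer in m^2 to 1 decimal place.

7.4

Total absorption A₁ = 43.5*0.02 + 43.5*0.04 + 84.5*0.02
  = 0.870 + 1.740 + 1.690 = 4.300 m^2 sabins.
V = 139.104 m³. Target absorption A₂ = 0.161 × 139.104 / 2.04 = 10.978 sabins.
Absorption to add: 10.978 − 4.300 = 6.678 sabins.
Each m^2 of panel replacing the walls (glass, large pane) adds (0.92 − 0.02) = 0.90 sabins.
Panel area = 6.678 / 0.90 = 7.4 m^2.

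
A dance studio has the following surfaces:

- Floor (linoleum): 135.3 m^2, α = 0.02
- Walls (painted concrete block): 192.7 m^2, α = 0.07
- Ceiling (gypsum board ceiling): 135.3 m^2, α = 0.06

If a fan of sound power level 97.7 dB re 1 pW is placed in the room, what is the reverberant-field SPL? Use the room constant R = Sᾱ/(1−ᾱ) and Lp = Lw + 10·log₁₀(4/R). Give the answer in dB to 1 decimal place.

89.6 dB

A = 24.313 sabins; S = 463.3 m^2.
ᾱ = 0.0525, so room constant R = A/(1−ᾱ) = 25.660 m^2.
Lp = Lw + 10 log₁₀(4/R) = 97.7 -8.07 = 89.6 dB.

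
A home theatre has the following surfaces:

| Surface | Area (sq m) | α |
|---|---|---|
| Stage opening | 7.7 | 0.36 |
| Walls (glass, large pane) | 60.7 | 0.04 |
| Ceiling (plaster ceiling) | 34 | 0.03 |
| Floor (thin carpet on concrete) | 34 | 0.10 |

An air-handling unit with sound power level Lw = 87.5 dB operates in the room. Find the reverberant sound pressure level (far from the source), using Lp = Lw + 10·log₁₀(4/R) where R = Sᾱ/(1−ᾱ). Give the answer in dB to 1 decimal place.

A = 9.620 sabins; S = 136.4 sq m.
ᾱ = 0.0705, so room constant R = A/(1−ᾱ) = 10.350 sq m.
Lp = Lw + 10 log₁₀(4/R) = 87.5 -4.13 = 83.4 dB.

83.4 dB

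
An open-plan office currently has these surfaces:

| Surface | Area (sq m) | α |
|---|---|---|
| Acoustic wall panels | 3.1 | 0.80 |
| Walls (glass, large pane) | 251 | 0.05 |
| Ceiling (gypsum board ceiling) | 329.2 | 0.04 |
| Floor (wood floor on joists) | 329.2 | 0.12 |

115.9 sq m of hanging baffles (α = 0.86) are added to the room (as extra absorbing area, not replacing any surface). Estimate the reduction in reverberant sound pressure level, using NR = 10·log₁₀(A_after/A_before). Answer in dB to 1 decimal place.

3.9 dB

Summing Sᵢαᵢ: 2.480 + 12.550 + 13.168 + 39.504 → A_before = 67.702 sabins.
Added absorption = 115.9 × 0.86 = 99.674 sabins.
New total A_after = 167.376 sabins.
NR = 10·log₁₀(167.376/67.702) = 3.9 dB.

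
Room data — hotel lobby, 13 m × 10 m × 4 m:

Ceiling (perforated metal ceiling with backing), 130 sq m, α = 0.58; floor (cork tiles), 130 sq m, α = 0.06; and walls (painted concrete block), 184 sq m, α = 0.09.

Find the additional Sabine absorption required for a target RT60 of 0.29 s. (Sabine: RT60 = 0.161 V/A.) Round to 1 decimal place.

Summing Sᵢαᵢ: 75.400 + 7.800 + 16.560 → A₁ = 99.760 sabins.
For T = 0.29 s, need A₂ = 0.161·V/T = 0.161·520/0.29 = 288.690 sabins.
ΔA = A₂ − A₁ = 288.690 − 99.760 = 188.9 sabins.

188.9 sabins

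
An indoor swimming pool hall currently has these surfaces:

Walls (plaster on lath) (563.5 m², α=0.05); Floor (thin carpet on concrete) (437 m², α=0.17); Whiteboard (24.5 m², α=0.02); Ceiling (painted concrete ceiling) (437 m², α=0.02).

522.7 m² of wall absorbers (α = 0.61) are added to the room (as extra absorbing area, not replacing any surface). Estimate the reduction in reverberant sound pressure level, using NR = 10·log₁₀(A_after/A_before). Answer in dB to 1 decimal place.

5.9 dB

Equivalent absorption area: A_before = 563.5*0.05 + 437*0.17 + 24.5*0.02 + 437*0.02 = 111.695 m².
Added absorption = 522.7 × 0.61 = 318.847 sabins.
New total A_after = 430.542 sabins.
Reduction = 10 log₁₀(A_after/A_before) = 10 log₁₀(3.8546) = 5.9 dB.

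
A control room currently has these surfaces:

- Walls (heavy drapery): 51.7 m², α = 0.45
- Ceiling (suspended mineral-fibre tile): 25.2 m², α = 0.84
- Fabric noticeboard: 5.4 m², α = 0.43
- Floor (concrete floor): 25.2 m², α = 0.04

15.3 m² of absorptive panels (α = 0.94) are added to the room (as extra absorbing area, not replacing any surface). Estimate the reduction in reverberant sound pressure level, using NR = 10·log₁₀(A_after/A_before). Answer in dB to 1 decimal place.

A_before = Σ Sᵢαᵢ = 51.7*0.45 + 25.2*0.84 + 5.4*0.43 + 25.2*0.04 = 47.763 sabins.
Treatment contributes 15.3·0.94 = 14.382 sabins.
New total A_after = 62.145 sabins.
Reduction = 10 log₁₀(A_after/A_before) = 10 log₁₀(1.3011) = 1.1 dB.

1.1 dB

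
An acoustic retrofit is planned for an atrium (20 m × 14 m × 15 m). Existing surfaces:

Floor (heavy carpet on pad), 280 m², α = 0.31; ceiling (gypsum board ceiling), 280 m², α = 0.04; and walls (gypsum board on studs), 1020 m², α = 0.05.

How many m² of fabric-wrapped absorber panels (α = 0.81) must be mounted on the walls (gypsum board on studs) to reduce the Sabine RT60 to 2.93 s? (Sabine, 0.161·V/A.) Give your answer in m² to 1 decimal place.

Total absorption A₁ = 280*0.31 + 280*0.04 + 1020*0.05
  = 86.800 + 11.200 + 51.000 = 149.000 m² sabins.
Required A₂ = 0.161·4200/2.93 = 230.785 sabins.
Absorption to add: 230.785 − 149.000 = 81.785 sabins.
Net gain per m²: Δα = 0.81 − 0.05 = 0.76.
Panel area = 81.785 / 0.76 = 107.6 m².

107.6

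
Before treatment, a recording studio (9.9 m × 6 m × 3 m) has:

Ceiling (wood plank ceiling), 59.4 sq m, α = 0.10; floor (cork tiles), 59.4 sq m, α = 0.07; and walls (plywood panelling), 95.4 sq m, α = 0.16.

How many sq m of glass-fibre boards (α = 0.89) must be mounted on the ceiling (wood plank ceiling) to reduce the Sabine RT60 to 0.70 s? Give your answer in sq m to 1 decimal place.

A₁ = Σ Sᵢαᵢ = 59.4×0.10 + 59.4×0.07 + 95.4×0.16 = 25.362 sabins.
Required A₂ = 0.161·178.2/0.70 = 40.986 sabins.
ΔA needed = 40.986 − 25.362 = 15.624 sabins.
Net gain per sq m: Δα = 0.89 − 0.10 = 0.79.
Area = ΔA/Δα = 15.624/0.79 = 19.8 sq m.

19.8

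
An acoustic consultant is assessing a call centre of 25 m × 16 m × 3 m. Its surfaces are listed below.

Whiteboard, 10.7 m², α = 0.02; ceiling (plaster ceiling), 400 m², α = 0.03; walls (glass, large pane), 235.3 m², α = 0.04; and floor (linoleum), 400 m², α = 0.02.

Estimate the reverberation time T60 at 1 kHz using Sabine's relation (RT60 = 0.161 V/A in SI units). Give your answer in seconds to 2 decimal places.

A = Σ Sᵢαᵢ = 10.7·0.02 + 400·0.03 + 235.3·0.04 + 400·0.02 = 29.626 sabins.
Room volume: 1200 m³.
Sabine: RT60 = 0.161 × 1200 / 29.626 = 6.52 s.

6.52 s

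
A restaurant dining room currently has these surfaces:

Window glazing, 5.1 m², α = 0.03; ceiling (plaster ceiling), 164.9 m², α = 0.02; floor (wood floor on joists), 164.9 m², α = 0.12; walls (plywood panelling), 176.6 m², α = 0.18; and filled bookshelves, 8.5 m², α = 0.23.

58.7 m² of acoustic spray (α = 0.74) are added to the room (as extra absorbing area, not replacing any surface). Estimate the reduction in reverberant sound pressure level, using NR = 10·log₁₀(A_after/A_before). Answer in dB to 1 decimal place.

Total absorption A_before = 5.1×0.03 + 164.9×0.02 + 164.9×0.12 + 176.6×0.18 + 8.5×0.23
  = 0.153 + 3.298 + 19.788 + 31.788 + 1.955 = 56.982 m² sabins.
Treatment contributes 58.7·0.74 = 43.438 sabins.
New total A_after = 100.420 sabins.
NR = 10·log₁₀(100.420/56.982) = 2.5 dB.

2.5 dB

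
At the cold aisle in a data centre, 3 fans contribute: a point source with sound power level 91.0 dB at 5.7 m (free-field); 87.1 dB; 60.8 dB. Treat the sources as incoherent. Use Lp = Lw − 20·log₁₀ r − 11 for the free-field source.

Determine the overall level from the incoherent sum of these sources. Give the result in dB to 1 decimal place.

Source at 5.7 m: Lp = 91.0 − 20·log₁₀(5.7) − 11 = 64.9 dB.
Σ 10^(Lᵢ/10) = 5.172e+08.
L_total = 10·log₁₀(5.172e+08) = 87.1 dB.

87.1 dB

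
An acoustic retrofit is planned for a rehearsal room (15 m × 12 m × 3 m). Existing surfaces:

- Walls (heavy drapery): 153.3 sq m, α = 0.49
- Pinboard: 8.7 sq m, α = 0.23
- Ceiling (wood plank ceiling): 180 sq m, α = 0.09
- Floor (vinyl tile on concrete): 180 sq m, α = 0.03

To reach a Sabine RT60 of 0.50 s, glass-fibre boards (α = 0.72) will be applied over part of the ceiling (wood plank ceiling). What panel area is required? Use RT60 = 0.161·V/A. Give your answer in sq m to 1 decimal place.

Summing Sᵢαᵢ: 75.117 + 2.001 + 16.200 + 5.400 → A₁ = 98.718 sabins.
Required A₂ = 0.161·540/0.50 = 173.880 sabins.
ΔA needed = 173.880 − 98.718 = 75.162 sabins.
Each sq m of panel replacing the ceiling (wood plank ceiling) adds (0.72 − 0.09) = 0.63 sabins.
Area = ΔA/Δα = 75.162/0.63 = 119.3 sq m.

119.3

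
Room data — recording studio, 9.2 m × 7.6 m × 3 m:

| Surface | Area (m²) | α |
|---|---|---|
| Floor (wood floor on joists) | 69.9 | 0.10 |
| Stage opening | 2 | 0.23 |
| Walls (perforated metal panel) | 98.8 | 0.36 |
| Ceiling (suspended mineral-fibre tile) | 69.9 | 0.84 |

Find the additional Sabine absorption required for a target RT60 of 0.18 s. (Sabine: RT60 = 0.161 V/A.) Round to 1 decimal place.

85.9 sabins

A₁ = Σ Sᵢαᵢ = 69.9*0.10 + 2*0.23 + 98.8*0.36 + 69.9*0.84 = 101.734 sabins.
Target A₂ = 0.161·209.76/0.18 = 187.619 sabins (V = 209.76 m³).
Additional absorption ΔA = 187.619 − 101.734 = 85.9 sabins.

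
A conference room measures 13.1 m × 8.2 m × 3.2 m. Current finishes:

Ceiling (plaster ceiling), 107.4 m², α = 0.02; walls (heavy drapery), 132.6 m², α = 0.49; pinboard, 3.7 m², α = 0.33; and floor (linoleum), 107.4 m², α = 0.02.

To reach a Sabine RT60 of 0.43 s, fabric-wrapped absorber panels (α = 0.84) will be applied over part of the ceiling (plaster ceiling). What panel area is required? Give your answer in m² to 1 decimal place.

71.0

Total absorption A₁ = 107.4×0.02 + 132.6×0.49 + 3.7×0.33 + 107.4×0.02
  = 2.148 + 64.974 + 1.221 + 2.148 = 70.491 m² sabins.
V = 343.744 m³. Target absorption A₂ = 0.161 × 343.744 / 0.43 = 128.704 sabins.
ΔA needed = 128.704 − 70.491 = 58.213 sabins.
Net gain per m²: Δα = 0.84 − 0.02 = 0.82.
Area = ΔA/Δα = 58.213/0.82 = 71.0 m².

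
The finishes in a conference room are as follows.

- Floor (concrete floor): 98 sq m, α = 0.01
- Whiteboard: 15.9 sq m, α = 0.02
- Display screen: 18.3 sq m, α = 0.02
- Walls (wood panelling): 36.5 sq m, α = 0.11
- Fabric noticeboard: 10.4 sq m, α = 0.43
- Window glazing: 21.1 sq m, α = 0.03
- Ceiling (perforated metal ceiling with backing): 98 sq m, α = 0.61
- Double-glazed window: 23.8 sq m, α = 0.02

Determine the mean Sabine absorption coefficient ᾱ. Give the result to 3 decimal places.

0.221

Total surface area S = 322.0 sq m.
Σ(Sᵢαᵢ) = 98×0.01 + 15.9×0.02 + 18.3×0.02 + 36.5×0.11 + 10.4×0.43 + 21.1×0.03 + 98×0.61 + 23.8×0.02 = 71.040.
ᾱ = A/S = 0.221.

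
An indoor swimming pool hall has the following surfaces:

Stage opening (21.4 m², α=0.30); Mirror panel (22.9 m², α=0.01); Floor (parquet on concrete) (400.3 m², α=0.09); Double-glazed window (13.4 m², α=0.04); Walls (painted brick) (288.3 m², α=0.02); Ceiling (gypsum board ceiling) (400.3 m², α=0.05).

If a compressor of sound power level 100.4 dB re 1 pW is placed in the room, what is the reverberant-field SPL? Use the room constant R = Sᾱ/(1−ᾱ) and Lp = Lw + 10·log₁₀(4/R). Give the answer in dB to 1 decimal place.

Σ(Sᵢαᵢ) = 21.4·0.30 + 22.9·0.01 + 400.3·0.09 + 13.4·0.04 + 288.3·0.02 + 400.3·0.05 = 68.993; total area S = 1146.6 m².
ᾱ = 0.0602, so room constant R = A/(1−ᾱ) = 73.412 m².
Lp = Lw + 10 log₁₀(4/R) = 100.4 -12.64 = 87.8 dB.

87.8 dB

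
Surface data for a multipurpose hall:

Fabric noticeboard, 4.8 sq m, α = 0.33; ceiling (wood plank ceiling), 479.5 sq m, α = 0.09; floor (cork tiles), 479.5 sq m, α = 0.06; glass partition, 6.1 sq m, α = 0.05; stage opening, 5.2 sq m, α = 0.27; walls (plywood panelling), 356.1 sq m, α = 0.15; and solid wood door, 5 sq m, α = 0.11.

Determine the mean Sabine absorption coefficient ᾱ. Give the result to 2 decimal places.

Total surface area S = 1336.2 sq m.
Weighted sum Σ Sα = 129.183.
ᾱ = 129.183 / 1336.2 = 0.10.

0.10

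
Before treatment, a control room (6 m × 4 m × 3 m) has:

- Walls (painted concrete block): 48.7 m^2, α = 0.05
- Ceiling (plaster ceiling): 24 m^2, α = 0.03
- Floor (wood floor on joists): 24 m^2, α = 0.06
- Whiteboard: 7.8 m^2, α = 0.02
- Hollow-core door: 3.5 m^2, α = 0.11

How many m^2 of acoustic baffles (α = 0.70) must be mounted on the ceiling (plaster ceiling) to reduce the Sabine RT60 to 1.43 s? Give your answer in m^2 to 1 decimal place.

4.4

Equivalent absorption area: A₁ = 48.7*0.05 + 24*0.03 + 24*0.06 + 7.8*0.02 + 3.5*0.11 = 5.136 m^2.
V = 72 m³. Target absorption A₂ = 0.161 × 72 / 1.43 = 8.106 sabins.
ΔA needed = 8.106 − 5.136 = 2.970 sabins.
Each m^2 of panel replacing the ceiling (plaster ceiling) adds (0.70 − 0.03) = 0.67 sabins.
Panel area = 2.970 / 0.67 = 4.4 m^2.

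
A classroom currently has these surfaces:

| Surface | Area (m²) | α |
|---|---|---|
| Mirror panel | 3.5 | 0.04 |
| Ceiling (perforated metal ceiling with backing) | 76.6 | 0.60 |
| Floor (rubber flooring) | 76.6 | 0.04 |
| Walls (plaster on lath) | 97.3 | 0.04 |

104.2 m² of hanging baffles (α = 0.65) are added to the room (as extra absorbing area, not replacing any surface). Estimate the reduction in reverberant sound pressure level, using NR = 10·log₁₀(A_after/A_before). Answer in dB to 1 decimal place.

Equivalent absorption area: A_before = 3.5×0.04 + 76.6×0.60 + 76.6×0.04 + 97.3×0.04 = 53.056 m².
Added absorption = 104.2 × 0.65 = 67.730 sabins.
New total A_after = 120.786 sabins.
NR = 10·log₁₀(120.786/53.056) = 3.6 dB.

3.6 dB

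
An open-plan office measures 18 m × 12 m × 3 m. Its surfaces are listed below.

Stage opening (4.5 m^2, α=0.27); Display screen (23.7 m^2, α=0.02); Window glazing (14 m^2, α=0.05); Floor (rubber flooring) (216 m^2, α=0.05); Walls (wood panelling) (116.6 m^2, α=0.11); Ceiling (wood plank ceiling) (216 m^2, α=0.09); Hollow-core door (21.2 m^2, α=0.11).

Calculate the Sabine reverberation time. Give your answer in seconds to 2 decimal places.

Total absorption A = 4.5·0.27 + 23.7·0.02 + 14·0.05 + 216·0.05 + 116.6·0.11 + 216·0.09 + 21.2·0.11
  = 1.215 + 0.474 + 0.700 + 10.800 + 12.826 + 19.440 + 2.332 = 47.787 m^2 sabins.
Room volume: 648 m³.
T = 0.161 V/A = 0.161·648/47.787 = 2.18 s.

2.18 sec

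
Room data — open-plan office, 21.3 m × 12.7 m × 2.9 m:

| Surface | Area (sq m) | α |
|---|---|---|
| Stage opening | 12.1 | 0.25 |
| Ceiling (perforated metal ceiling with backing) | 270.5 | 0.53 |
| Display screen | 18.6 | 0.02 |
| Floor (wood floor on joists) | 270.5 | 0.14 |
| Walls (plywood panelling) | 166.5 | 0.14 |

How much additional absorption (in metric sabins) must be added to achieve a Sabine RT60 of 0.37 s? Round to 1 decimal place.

A₁ = Σ Sᵢαᵢ = 12.1*0.25 + 270.5*0.53 + 18.6*0.02 + 270.5*0.14 + 166.5*0.14 = 207.942 sabins.
For T = 0.37 s, need A₂ = 0.161·V/T = 0.161·784.479/0.37 = 341.354 sabins.
Additional absorption ΔA = 341.354 − 207.942 = 133.4 sabins.

133.4 sabins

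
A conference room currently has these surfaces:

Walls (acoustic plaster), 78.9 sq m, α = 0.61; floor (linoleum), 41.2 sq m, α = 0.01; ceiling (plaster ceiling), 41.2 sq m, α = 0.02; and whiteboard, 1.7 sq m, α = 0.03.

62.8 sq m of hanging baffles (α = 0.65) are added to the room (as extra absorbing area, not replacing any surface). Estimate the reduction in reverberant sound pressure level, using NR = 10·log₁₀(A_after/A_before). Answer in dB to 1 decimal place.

2.6 dB

Equivalent absorption area: A_before = 78.9×0.61 + 41.2×0.01 + 41.2×0.02 + 1.7×0.03 = 49.416 sq m.
Treatment contributes 62.8·0.65 = 40.820 sabins.
A_after = 49.416 + 40.820 = 90.236 sabins.
Reduction = 10 log₁₀(A_after/A_before) = 10 log₁₀(1.8260) = 2.6 dB.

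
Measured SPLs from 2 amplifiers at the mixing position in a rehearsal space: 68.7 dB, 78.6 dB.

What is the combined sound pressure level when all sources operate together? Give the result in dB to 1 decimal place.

Converting to relative power and adding: 10^(68.7/10) + 10^(78.6/10) = 7.986e+07.
Combined level = 10 log₁₀(7.986e+07) = 79.0 dB.

79.0 dB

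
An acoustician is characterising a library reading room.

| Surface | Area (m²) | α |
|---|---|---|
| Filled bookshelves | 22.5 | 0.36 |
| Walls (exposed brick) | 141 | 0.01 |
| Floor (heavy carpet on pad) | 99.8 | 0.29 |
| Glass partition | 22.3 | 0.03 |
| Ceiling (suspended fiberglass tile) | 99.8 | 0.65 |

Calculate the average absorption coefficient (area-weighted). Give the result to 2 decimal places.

Total surface area S = 385.4 m².
A = 22.5·0.36 + 141·0.01 + 99.8·0.29 + 22.3·0.03 + 99.8·0.65 = 103.991 sabins.
ᾱ = 103.991 / 385.4 = 0.27.

0.27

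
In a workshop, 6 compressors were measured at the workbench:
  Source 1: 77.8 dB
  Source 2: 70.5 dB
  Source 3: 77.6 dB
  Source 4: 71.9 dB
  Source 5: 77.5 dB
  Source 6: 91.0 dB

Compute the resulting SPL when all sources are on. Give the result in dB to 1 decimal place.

91.6 dB

Converting to relative power and adding: 10^(77.8/10) + 10^(70.5/10) + 10^(77.6/10) + 10^(71.9/10) + 10^(77.5/10) + 10^(91.0/10) = 1.46e+09.
L_total = 10·log₁₀(1.46e+09) = 91.6 dB.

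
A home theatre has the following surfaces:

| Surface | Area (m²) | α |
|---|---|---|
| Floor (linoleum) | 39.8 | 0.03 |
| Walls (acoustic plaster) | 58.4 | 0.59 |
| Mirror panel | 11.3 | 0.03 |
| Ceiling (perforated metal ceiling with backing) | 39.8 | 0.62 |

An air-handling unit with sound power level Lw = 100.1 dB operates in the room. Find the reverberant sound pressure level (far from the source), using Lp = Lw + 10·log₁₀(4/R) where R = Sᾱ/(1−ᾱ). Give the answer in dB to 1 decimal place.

A = 60.665 sabins; S = 149.3 m².
ᾱ = 0.4063, so room constant R = A/(1−ᾱ) = 102.181 m².
Lp = 100.1 + 10·log₁₀(4/102.181) = 100.1 + (-14.07) = 86.0 dB.

86.0 dB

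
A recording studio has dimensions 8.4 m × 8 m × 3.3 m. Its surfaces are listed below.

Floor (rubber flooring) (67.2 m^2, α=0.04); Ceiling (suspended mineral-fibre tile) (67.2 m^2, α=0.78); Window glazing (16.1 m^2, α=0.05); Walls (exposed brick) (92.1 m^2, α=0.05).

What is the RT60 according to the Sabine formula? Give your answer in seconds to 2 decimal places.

0.59 s

A = Σ Sᵢαᵢ = 67.2·0.04 + 67.2·0.78 + 16.1·0.05 + 92.1·0.05 = 60.514 sabins.
Room volume: 221.76 m³.
Sabine: RT60 = 0.161 × 221.76 / 60.514 = 0.59 s.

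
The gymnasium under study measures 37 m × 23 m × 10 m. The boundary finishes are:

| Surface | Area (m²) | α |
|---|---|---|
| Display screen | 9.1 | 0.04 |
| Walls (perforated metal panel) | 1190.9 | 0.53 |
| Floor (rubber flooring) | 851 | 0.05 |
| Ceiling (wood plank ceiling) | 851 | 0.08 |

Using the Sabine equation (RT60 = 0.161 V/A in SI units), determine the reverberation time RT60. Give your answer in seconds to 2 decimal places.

1.85 s

Total absorption A = 9.1×0.04 + 1190.9×0.53 + 851×0.05 + 851×0.08
  = 0.364 + 631.177 + 42.550 + 68.080 = 742.171 m² sabins.
V = 37·23·10 = 8510 m³.
RT60 = 0.161 · V / A = 0.161 × 8510 / 742.171 = 1.85 s.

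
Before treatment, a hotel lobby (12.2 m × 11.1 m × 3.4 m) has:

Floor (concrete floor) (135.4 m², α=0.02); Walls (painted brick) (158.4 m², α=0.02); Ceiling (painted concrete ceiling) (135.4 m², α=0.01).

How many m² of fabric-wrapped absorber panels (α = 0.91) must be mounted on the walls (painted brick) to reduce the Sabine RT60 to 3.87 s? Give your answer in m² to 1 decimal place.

Equivalent absorption area: A₁ = 135.4*0.02 + 158.4*0.02 + 135.4*0.01 = 7.230 m².
Required A₂ = 0.161·460.428/3.87 = 19.155 sabins.
Absorption to add: 19.155 − 7.230 = 11.925 sabins.
Net gain per m²: Δα = 0.91 − 0.02 = 0.89.
Area = ΔA/Δα = 11.925/0.89 = 13.4 m².

13.4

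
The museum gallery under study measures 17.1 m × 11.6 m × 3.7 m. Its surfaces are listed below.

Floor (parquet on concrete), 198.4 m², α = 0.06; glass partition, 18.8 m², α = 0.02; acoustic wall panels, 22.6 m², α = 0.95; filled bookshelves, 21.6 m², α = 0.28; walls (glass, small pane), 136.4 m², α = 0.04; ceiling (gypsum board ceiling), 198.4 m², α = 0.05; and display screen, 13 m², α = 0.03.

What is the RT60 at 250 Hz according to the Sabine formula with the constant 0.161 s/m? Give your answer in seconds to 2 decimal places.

A = Σ Sᵢαᵢ = 198.4*0.06 + 18.8*0.02 + 22.6*0.95 + 21.6*0.28 + 136.4*0.04 + 198.4*0.05 + 13*0.03 = 55.564 sabins.
Volume V = 17.1 × 11.6 × 3.7 = 733.932 m³.
Sabine: RT60 = 0.161 × 733.932 / 55.564 = 2.13 s.

2.13 sec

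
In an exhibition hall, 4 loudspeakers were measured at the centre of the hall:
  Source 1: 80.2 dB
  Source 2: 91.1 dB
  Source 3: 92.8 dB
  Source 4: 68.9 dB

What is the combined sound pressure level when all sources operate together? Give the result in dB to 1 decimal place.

Converting to relative power and adding: 10^(80.2/10) + 10^(91.1/10) + 10^(92.8/10) + 10^(68.9/10) = 3.306e+09.
Back to dB: 10·log₁₀ Σ = 95.2 dB.

95.2 dB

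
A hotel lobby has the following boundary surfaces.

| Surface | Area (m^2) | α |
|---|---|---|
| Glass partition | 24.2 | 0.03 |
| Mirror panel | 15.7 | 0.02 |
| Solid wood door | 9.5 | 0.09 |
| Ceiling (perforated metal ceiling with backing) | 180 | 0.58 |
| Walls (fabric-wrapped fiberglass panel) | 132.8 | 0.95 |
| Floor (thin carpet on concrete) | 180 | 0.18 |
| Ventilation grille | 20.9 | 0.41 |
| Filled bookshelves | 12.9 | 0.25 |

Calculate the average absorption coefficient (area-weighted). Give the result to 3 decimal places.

S = Σ Sᵢ = 24.2 + 15.7 + 9.5 + 180 + 132.8 + 180 + 20.9 + 12.9 = 576.0 m^2.
Σ(Sᵢαᵢ) = 24.2*0.03 + 15.7*0.02 + 9.5*0.09 + 180*0.58 + 132.8*0.95 + 180*0.18 + 20.9*0.41 + 12.9*0.25 = 276.649.
ᾱ = A/S = 0.480.

0.480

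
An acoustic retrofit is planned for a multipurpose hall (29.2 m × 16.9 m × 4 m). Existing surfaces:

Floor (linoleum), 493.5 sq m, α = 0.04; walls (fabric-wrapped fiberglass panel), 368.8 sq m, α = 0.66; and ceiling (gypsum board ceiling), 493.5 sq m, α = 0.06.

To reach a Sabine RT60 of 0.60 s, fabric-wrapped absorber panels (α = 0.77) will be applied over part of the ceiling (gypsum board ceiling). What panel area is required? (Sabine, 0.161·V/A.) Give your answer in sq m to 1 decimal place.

Summing Sᵢαᵢ: 19.740 + 243.408 + 29.610 → A₁ = 292.758 sabins.
V = 1973.92 m³. Target absorption A₂ = 0.161 × 1973.92 / 0.60 = 529.669 sabins.
Absorption to add: 529.669 − 292.758 = 236.911 sabins.
Each sq m of panel replacing the ceiling (gypsum board ceiling) adds (0.77 − 0.06) = 0.71 sabins.
Area = ΔA/Δα = 236.911/0.71 = 333.7 sq m.

333.7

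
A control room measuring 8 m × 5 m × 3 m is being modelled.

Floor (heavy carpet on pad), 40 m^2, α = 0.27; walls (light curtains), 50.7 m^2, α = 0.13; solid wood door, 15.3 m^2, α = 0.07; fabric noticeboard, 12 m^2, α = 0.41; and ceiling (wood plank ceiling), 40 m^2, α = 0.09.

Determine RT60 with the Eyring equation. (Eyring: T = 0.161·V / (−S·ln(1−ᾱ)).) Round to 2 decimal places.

S = Σ Sᵢ = 158.0 m^2.
Absorption A = 40·0.27 + 50.7·0.13 + 15.3·0.07 + 12·0.41 + 40·0.09 = 26.982 sabins.
ᾱ = 26.982 / 158.0 = 0.1708.
Eyring denominator: −S ln(1−ᾱ) = 29.592.
V = 8 × 5 × 3 = 120 m³.
T = 0.161·V/[−S·ln(1−ᾱ)] = 0.161·120/29.592 = 0.65 s.

0.65 sec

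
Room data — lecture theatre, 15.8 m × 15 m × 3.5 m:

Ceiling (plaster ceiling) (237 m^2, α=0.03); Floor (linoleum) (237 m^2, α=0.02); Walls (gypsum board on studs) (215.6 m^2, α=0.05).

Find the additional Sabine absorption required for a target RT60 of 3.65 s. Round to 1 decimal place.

Total absorption A₁ = 237×0.03 + 237×0.02 + 215.6×0.05
  = 7.110 + 4.740 + 10.780 = 22.630 m^2 sabins.
For T = 3.65 s, need A₂ = 0.161·V/T = 0.161·829.5/3.65 = 36.589 sabins.
Shortfall: 36.589 − 22.630 = 14.0 sabins.

14.0 sabins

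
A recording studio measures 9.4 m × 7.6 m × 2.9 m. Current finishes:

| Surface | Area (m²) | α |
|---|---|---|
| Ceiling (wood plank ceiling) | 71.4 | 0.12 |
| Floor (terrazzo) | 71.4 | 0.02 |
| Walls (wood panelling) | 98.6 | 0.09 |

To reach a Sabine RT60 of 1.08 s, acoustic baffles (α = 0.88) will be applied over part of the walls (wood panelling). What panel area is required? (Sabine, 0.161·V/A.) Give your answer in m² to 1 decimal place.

15.2

Equivalent absorption area: A₁ = 71.4×0.12 + 71.4×0.02 + 98.6×0.09 = 18.870 m².
V = 207.176 m³. Target absorption A₂ = 0.161 × 207.176 / 1.08 = 30.885 sabins.
Absorption to add: 30.885 − 18.870 = 12.015 sabins.
Each m² of panel replacing the walls (wood panelling) adds (0.88 − 0.09) = 0.79 sabins.
Panel area = 12.015 / 0.79 = 15.2 m².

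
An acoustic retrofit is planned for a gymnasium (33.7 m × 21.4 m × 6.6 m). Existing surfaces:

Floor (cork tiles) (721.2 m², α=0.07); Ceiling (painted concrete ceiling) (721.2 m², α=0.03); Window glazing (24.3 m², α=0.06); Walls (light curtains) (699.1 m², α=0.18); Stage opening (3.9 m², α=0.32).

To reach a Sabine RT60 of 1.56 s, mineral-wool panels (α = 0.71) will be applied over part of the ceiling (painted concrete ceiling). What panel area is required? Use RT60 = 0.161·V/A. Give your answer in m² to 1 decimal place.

427.3

A₁ = Σ Sᵢαᵢ = 721.2*0.07 + 721.2*0.03 + 24.3*0.06 + 699.1*0.18 + 3.9*0.32 = 200.664 sabins.
V = 4759.788 m³. Target absorption A₂ = 0.161 × 4759.788 / 1.56 = 491.235 sabins.
ΔA needed = 491.235 − 200.664 = 290.571 sabins.
Net gain per m²: Δα = 0.71 − 0.03 = 0.68.
Panel area = 290.571 / 0.68 = 427.3 m².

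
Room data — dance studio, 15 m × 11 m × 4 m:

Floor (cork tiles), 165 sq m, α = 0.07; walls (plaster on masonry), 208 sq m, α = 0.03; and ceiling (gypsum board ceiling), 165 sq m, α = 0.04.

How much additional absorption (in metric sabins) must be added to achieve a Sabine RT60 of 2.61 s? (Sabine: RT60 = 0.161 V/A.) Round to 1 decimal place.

Equivalent absorption area: A₁ = 165*0.07 + 208*0.03 + 165*0.04 = 24.390 sq m.
V = 660 m³. Required absorption A₂ = 0.161 × 660 / 2.61 = 40.713 sabins.
ΔA = A₂ − A₁ = 40.713 − 24.390 = 16.3 sabins.

16.3 sabins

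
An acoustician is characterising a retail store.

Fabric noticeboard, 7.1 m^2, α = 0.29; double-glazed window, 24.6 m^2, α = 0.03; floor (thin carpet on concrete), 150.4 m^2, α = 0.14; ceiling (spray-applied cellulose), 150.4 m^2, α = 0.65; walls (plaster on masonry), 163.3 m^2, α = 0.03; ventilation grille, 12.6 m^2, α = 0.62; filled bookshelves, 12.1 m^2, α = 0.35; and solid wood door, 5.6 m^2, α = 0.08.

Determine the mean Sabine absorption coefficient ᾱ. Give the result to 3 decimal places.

S = Σ Sᵢ = 7.1 + 24.6 + 150.4 + 150.4 + 163.3 + 12.6 + 12.1 + 5.6 = 526.1 m^2.
A = 7.1*0.29 + 24.6*0.03 + 150.4*0.14 + 150.4*0.65 + 163.3*0.03 + 12.6*0.62 + 12.1*0.35 + 5.6*0.08 = 139.007 sabins.
ᾱ = A/S = 0.264.

0.264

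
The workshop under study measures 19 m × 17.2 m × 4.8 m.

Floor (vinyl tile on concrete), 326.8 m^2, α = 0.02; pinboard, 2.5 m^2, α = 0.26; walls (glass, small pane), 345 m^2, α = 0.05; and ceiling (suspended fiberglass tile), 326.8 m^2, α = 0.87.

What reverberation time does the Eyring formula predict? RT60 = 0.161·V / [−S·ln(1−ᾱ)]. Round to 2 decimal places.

S = Σ Sᵢ = 1001.1 m^2.
Absorption A = 326.8·0.02 + 2.5·0.26 + 345·0.05 + 326.8·0.87 = 308.752 sabins.
Mean coefficient ᾱ = A/S = 0.3084.
−S·ln(1−ᾱ) = −1001.1 × ln(1 − 0.3084) = 369.153.
V = 19 × 17.2 × 4.8 = 1568.64 m³.
RT60 = 0.161 × 1568.64 / 369.153 = 0.68 s.

0.68 s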